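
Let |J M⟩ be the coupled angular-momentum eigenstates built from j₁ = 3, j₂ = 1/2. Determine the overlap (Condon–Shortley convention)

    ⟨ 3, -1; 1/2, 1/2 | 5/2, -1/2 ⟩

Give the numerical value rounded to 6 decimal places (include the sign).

−√(4/7) = -0.755929

triangle: 1!*5!*0!/7! = 120/5040
(j±m)!: 2!*4!*1!*0!*2!*3! = 576
prefactor² = (2J+1)*Δ*N² = 576/7
  k=1: −1/(1!*0!*3!*0!*2!*0!) = -1/12
Σ = -1/12  ⇒  CG² = 576/7*(-1/12)² = 4/7
CG = −√(4/7) = -0.755929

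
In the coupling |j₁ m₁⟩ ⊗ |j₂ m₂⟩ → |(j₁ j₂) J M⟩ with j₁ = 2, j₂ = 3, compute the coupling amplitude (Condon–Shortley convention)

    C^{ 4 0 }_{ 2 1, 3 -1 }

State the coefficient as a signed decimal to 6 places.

j₁+j₂−J=1  J+j₁−j₂=3  J−j₁+j₂=5  j₁+j₂+J+1=10
(j₁±m₁, j₂±m₂, J±M) = (3,1,2,4,4,4)
P² = 10368/35
sum k=0..1:
  [0] +1/24 = 1/24
  [1] −1/144 = -1/144
S = 5/144
C² = P²·S² = 5/14 ; C = +0.597614

+0.597614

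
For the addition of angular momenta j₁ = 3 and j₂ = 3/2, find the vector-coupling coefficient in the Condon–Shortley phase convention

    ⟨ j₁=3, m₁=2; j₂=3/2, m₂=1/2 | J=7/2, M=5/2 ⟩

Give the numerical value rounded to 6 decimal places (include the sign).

+0.377964

√[8·1!5!2!/9! · 5!1!2!1!6!1!] = √(6400/7)
  +(−1)^0/∏(0,1,1,2,4,0)! = 1/48  (running 1/48)
  +(−1)^1/∏(1,0,0,1,5,1)! = -1/120  (running 1/80)
⟨..|..⟩ = √(6400/7)·(1/80) = +0.377964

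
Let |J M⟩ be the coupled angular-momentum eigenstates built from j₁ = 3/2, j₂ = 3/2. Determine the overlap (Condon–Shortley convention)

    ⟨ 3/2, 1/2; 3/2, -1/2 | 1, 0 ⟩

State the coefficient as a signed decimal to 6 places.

−√(1/20) ≈ -0.223607

√[3·2!1!1!/5! · 2!1!1!2!1!1!] = √(1/5)
  +(−1)^0/∏(0,2,1,1,0,0)! = 1/2  (running 1/2)
  +(−1)^1/∏(1,1,0,0,1,1)! = -1  (running -1/2)
⟨..|..⟩ = √(1/5)·(-1/2) = -0.223607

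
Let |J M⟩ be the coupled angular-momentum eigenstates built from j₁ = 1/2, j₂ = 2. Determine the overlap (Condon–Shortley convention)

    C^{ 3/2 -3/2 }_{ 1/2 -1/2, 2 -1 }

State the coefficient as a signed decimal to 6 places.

−√(1/5) = -0.447214

√[4·1!0!3!/5! · 0!1!1!3!0!3!] = √(36/5)
  +(−1)^1/∏(1,0,0,0,0,3)! = -1/6  (running -1/6)
⟨..|..⟩ = √(36/5)·(-1/6) = -0.447214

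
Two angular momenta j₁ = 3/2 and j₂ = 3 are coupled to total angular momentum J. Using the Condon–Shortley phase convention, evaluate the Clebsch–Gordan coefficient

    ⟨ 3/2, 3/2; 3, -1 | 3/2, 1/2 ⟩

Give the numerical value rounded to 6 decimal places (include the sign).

+√(4/35) = +0.338062

√[4·3!0!3!/7! · 3!0!2!4!2!1!] = √(576/35)
  +(−1)^0/∏(0,3,0,2,0,1)! = 1/12  (running 1/12)
⟨..|..⟩ = √(576/35)·(1/12) = +0.338062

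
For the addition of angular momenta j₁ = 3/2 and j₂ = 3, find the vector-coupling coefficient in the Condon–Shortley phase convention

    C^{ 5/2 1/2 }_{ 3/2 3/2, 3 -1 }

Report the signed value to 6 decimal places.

j₁+j₂−J=2  J+j₁−j₂=1  J−j₁+j₂=4  j₁+j₂+J+1=8
(j₁±m₁, j₂±m₂, J±M) = (3,0,2,4,3,2)
P² = 864/35
sum k=0..0:
  [0] +1/8 = 1/8
S = 1/8
C² = P²·S² = 27/70 ; C = +0.621059

+√(27/70) ≈ +0.621059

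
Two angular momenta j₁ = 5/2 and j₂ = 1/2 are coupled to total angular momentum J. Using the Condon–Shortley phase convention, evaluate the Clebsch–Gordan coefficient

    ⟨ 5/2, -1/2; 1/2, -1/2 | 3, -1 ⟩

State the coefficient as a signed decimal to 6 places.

triangle: 0!×5!×1!/7! = 120/5040
(j±m)!: 2!×3!×0!×1!×2!×4! = 576
prefactor² = (2J+1)×Δ×N² = 96
  k=0: +1/(0!×0!×3!×0!×2!×1!) = 1/12
Σ = 1/12  ⇒  CG² = 96×1/12² = 2/3
CG = +√(2/3) = +0.816497

+√(2/3) ≈ +0.816497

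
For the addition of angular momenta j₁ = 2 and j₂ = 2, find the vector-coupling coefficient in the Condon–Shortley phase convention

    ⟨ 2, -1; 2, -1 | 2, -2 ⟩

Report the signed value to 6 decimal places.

-0.654654  (= −√(3/7))

triangle: 2!*2!*2!/7! = 8/5040
(j±m)!: 1!*3!*1!*3!*0!*4! = 864
prefactor² = (2J+1)*Δ*N² = 48/7
  k=1: −1/(1!*1!*2!*0!*0!*2!) = -1/4
Σ = -1/4  ⇒  CG² = 48/7*(-1/4)² = 3/7
CG = −√(3/7) = -0.654654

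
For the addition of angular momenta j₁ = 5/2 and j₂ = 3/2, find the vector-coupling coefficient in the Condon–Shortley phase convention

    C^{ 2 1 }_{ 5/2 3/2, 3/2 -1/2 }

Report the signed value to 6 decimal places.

triangle: 2!·3!·1!/7! = 12/5040
(j±m)!: 4!·1!·1!·2!·3!·1! = 288
prefactor² = (2J+1)·Δ·N² = 24/7
  k=0: +1/(0!·2!·1!·1!·2!·0!) = 1/4
  k=1: −1/(1!·1!·0!·0!·3!·1!) = -1/6
Σ = 1/12  ⇒  CG² = 24/7·1/12² = 1/42
CG = +√(1/42) = +0.154303

+√(1/42) = +0.154303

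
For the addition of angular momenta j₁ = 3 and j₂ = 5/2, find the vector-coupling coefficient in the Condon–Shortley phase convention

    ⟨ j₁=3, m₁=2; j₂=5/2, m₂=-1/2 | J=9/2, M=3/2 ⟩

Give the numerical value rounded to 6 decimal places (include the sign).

+0.604815

√[10·1!5!4!/11! · 5!1!2!3!6!3!] = √(345600/77)
  +(−1)^0/∏(0,1,1,2,4,2)! = 1/96  (running 1/96)
  +(−1)^1/∏(1,0,0,1,5,3)! = -1/720  (running 13/1440)
⟨..|..⟩ = √(345600/77)·(13/1440) = +0.604815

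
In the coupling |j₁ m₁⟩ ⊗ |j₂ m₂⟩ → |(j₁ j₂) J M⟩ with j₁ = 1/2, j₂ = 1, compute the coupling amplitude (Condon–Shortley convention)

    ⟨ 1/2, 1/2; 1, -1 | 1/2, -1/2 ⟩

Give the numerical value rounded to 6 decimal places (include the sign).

+0.816497

j₁+j₂−J=1  J+j₁−j₂=0  J−j₁+j₂=1  j₁+j₂+J+1=3
(j₁±m₁, j₂±m₂, J±M) = (1,0,0,2,0,1)
P² = 2/3
sum k=0..0:
  [0] +1/1 = 1
S = 1
C² = P²·S² = 2/3 ; C = +0.816497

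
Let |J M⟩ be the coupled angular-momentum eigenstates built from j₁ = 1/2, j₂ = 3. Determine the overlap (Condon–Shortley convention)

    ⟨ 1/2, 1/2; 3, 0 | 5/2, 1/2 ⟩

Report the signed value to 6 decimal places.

j₁+j₂−J=1  J+j₁−j₂=0  J−j₁+j₂=5  j₁+j₂+J+1=7
(j₁±m₁, j₂±m₂, J±M) = (1,0,3,3,3,2)
P² = 432/7
sum k=0..0:
  [0] +1/12 = 1/12
S = 1/12
C² = P²·S² = 3/7 ; C = +0.654654

+√(3/7) = +0.654654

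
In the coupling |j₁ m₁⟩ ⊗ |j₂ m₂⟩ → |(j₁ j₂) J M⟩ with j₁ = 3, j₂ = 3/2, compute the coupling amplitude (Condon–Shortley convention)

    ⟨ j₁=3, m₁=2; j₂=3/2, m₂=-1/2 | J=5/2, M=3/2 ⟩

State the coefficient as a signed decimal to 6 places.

j₁+j₂−J=2  J+j₁−j₂=4  J−j₁+j₂=1  j₁+j₂+J+1=8
(j₁±m₁, j₂±m₂, J±M) = (5,1,1,2,4,1)
P² = 288/7
sum k=0..1:
  [0] +1/12 = 1/12
  [1] −1/24 = -1/24
S = 1/24
C² = P²·S² = 1/14 ; C = +0.267261

+√(1/14) = +0.267261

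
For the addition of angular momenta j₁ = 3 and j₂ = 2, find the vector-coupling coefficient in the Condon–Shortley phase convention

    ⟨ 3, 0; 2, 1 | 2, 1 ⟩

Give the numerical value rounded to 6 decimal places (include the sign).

+0.534522

√[5·3!3!1!/8! · 3!3!3!1!3!1!] = √(81/14)
  +(−1)^2/∏(2,1,1,1,2,0)! = 1/4  (running 1/4)
  +(−1)^3/∏(3,0,0,0,3,1)! = -1/36  (running 2/9)
⟨..|..⟩ = √(81/14)·(2/9) = +0.534522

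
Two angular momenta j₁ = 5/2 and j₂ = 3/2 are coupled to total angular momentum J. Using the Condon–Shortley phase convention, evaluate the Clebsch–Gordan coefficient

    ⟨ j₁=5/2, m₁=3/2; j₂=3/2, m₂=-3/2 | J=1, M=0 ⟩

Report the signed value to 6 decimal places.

triangle: 3!×2!×0!/6! = 12/720
(j±m)!: 4!×1!×0!×3!×1!×1! = 144
prefactor² = (2J+1)×Δ×N² = 36/5
  k=0: +1/(0!×3!×1!×0!×1!×0!) = 1/6
Σ = 1/6  ⇒  CG² = 36/5×1/6² = 1/5
CG = +√(1/5) = +0.447214

+√(1/5) ≈ +0.447214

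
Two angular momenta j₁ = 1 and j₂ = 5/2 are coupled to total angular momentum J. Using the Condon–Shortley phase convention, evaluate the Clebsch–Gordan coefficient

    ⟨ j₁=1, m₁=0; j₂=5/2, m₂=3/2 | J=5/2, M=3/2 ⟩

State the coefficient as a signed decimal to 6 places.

√[6·1!1!4!/7! · 1!1!4!1!4!1!] = √(576/35)
  +(−1)^0/∏(0,1,1,4,0,0)! = 1/24  (running 1/24)
  +(−1)^1/∏(1,0,0,3,1,1)! = -1/6  (running -1/8)
⟨..|..⟩ = √(576/35)·(-1/8) = -0.507093

-0.507093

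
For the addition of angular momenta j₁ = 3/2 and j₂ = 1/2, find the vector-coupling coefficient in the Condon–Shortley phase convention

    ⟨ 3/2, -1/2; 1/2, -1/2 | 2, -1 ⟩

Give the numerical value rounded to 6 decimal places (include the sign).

√[5·0!3!1!/5! · 1!2!0!1!1!3!] = √(3)
  +(−1)^0/∏(0,0,2,0,1,1)! = 1/2  (running 1/2)
⟨..|..⟩ = √(3)·(1/2) = +0.866025

+0.866025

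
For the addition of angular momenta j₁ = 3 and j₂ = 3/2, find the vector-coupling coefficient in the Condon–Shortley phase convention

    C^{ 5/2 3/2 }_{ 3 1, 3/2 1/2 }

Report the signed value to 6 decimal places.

√[6·2!4!1!/8! · 4!2!2!1!4!1!] = √(576/35)
  +(−1)^1/∏(1,1,1,1,3,0)! = -1/6  (running -1/6)
  +(−1)^2/∏(2,0,0,0,4,1)! = 1/48  (running -7/48)
⟨..|..⟩ = √(576/35)·(-7/48) = -0.591608

−√(7/20) = -0.591608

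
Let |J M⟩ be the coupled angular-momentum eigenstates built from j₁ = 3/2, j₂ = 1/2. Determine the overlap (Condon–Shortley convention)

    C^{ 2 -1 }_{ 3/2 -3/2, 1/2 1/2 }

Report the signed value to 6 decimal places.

+√(1/4) ≈ +0.500000

√[5·0!3!1!/5! · 0!3!1!0!1!3!] = √(9)
  +(−1)^0/∏(0,0,3,1,0,0)! = 1/6  (running 1/6)
⟨..|..⟩ = √(9)·(1/6) = +0.500000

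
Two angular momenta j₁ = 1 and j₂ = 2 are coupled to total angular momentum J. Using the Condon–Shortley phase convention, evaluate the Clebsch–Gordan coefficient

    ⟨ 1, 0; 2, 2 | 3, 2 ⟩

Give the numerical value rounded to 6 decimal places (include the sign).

triangle: 0!*2!*4!/7! = 48/5040
(j±m)!: 1!*1!*4!*0!*5!*1! = 2880
prefactor² = (2J+1)*Δ*N² = 192
  k=0: +1/(0!*0!*1!*4!*1!*0!) = 1/24
Σ = 1/24  ⇒  CG² = 192*1/24² = 1/3
CG = +√(1/3) = +0.577350

+0.577350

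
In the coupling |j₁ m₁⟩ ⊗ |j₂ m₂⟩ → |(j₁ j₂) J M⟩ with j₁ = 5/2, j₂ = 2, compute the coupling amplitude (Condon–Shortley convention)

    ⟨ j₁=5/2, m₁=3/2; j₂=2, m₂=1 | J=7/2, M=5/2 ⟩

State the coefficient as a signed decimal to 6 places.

√[8·1!4!3!/9! · 4!1!3!1!6!1!] = √(2304/7)
  +(−1)^0/∏(0,1,1,3,3,0)! = 1/36  (running 1/36)
  +(−1)^1/∏(1,0,0,2,4,1)! = -1/48  (running 1/144)
⟨..|..⟩ = √(2304/7)·(1/144) = +0.125988

+√(1/63) = +0.125988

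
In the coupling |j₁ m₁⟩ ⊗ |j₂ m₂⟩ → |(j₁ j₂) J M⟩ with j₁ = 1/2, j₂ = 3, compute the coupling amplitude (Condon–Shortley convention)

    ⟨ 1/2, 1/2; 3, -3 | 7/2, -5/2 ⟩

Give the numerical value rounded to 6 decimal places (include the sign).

+√(1/7) = +0.377964

j₁+j₂−J=0  J+j₁−j₂=1  J−j₁+j₂=6  j₁+j₂+J+1=8
(j₁±m₁, j₂±m₂, J±M) = (1,0,0,6,1,6)
P² = 518400/7
sum k=0..0:
  [0] +1/720 = 1/720
S = 1/720
C² = P²·S² = 1/7 ; C = +0.377964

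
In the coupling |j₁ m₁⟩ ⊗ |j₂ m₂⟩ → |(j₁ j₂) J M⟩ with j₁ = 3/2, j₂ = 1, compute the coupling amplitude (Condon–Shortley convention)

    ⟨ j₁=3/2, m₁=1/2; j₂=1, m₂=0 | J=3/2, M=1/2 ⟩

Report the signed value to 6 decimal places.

+0.258199  (= +√(1/15))

triangle: 1!×2!×1!/5! = 2/120
(j±m)!: 2!×1!×1!×1!×2!×1! = 4
prefactor² = (2J+1)×Δ×N² = 4/15
  k=0: +1/(0!×1!×1!×1!×1!×0!) = 1
  k=1: −1/(1!×0!×0!×0!×2!×1!) = -1/2
Σ = 1/2  ⇒  CG² = 4/15×1/2² = 1/15
CG = +√(1/15) = +0.258199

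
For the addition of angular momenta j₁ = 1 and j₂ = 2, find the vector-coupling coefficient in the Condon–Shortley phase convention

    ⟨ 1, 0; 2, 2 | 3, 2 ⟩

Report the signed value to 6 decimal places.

√[7·0!2!4!/7! · 1!1!4!0!5!1!] = √(192)
  +(−1)^0/∏(0,0,1,4,1,0)! = 1/24  (running 1/24)
⟨..|..⟩ = √(192)·(1/24) = +0.577350

+√(1/3) ≈ +0.577350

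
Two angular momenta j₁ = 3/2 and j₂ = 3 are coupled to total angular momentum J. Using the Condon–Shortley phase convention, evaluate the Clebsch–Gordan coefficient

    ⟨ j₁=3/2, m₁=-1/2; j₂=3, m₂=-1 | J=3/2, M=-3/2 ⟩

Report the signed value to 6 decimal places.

triangle: 3!·0!·3!/7! = 36/5040
(j±m)!: 1!·2!·2!·4!·0!·3! = 576
prefactor² = (2J+1)·Δ·N² = 576/35
  k=2: +1/(2!·1!·0!·0!·0!·3!) = 1/12
Σ = 1/12  ⇒  CG² = 576/35·1/12² = 4/35
CG = +√(4/35) = +0.338062

+√(4/35) ≈ +0.338062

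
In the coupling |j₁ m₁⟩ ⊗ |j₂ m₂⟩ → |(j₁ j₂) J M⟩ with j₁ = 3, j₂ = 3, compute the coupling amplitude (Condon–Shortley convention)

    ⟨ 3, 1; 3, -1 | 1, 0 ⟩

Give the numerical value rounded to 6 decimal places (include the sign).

+0.188982  (= +√(1/28))

triangle: 5!*1!*1!/8! = 120/40320
(j±m)!: 4!*2!*2!*4!*1!*1! = 2304
prefactor² = (2J+1)*Δ*N² = 144/7
  k=1: −1/(1!*4!*1!*1!*0!*0!) = -1/24
  k=2: +1/(2!*3!*0!*0!*1!*1!) = 1/12
Σ = 1/24  ⇒  CG² = 144/7*1/24² = 1/28
CG = +√(1/28) = +0.188982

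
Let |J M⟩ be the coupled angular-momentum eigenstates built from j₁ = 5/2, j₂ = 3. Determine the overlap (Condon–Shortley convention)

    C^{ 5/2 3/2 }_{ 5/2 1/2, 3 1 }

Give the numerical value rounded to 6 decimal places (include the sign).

triangle: 3!·2!·3!/9! = 72/362880
(j±m)!: 3!·2!·4!·2!·4!·1! = 13824
prefactor² = (2J+1)·Δ·N² = 576/35
  k=1: −1/(1!·2!·1!·3!·1!·0!) = -1/12
  k=2: +1/(2!·1!·0!·2!·2!·1!) = 1/8
Σ = 1/24  ⇒  CG² = 576/35·1/24² = 1/35
CG = +√(1/35) = +0.169031

+√(1/35) ≈ +0.169031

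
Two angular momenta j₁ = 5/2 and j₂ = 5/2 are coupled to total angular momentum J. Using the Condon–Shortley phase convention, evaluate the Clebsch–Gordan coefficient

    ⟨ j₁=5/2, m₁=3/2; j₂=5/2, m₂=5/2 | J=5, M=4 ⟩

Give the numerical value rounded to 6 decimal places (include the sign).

+0.707107

j₁+j₂−J=0  J+j₁−j₂=5  J−j₁+j₂=5  j₁+j₂+J+1=11
(j₁±m₁, j₂±m₂, J±M) = (4,1,5,0,9,1)
P² = 4147200
sum k=0..0:
  [0] +1/2880 = 1/2880
S = 1/2880
C² = P²·S² = 1/2 ; C = +0.707107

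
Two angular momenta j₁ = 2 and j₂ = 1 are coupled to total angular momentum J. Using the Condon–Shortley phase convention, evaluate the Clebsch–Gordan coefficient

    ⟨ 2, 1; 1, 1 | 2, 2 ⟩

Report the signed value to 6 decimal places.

j₁+j₂−J=1  J+j₁−j₂=3  J−j₁+j₂=1  j₁+j₂+J+1=6
(j₁±m₁, j₂±m₂, J±M) = (3,1,2,0,4,0)
P² = 12
sum k=1..1:
  [1] −1/6 = -1/6
S = -1/6
C² = P²·S² = 1/3 ; C = -0.577350

−√(1/3) ≈ -0.577350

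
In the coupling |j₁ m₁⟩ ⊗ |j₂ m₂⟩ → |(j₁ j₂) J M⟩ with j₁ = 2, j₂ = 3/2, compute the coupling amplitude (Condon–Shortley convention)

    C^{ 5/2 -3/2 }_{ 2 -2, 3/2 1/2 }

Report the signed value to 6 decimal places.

-0.676123  (= −√(16/35))

√[6·1!3!2!/7! · 0!4!2!1!1!4!] = √(576/35)
  +(−1)^1/∏(1,0,3,1,0,1)! = -1/6  (running -1/6)
⟨..|..⟩ = √(576/35)·(-1/6) = -0.676123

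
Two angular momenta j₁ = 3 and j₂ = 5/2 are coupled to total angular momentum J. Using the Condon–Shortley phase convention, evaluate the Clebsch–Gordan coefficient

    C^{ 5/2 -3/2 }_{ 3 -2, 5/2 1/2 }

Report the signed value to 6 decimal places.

triangle: 3!·3!·2!/9! = 72/362880
(j±m)!: 1!·5!·3!·2!·1!·4! = 34560
prefactor² = (2J+1)·Δ·N² = 288/7
  k=2: +1/(2!·1!·3!·1!·0!·1!) = 1/12
  k=3: −1/(3!·0!·2!·0!·1!·2!) = -1/24
Σ = 1/24  ⇒  CG² = 288/7·1/24² = 1/14
CG = +√(1/14) = +0.267261

+√(1/14) ≈ +0.267261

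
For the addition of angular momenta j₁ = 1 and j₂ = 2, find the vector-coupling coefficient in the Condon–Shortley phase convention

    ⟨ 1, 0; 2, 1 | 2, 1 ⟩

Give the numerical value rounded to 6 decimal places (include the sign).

−√(1/6) = -0.408248

triangle: 1!×1!×3!/6! = 6/720
(j±m)!: 1!×1!×3!×1!×3!×1! = 36
prefactor² = (2J+1)×Δ×N² = 3/2
  k=0: +1/(0!×1!×1!×3!×0!×0!) = 1/6
  k=1: −1/(1!×0!×0!×2!×1!×1!) = -1/2
Σ = -1/3  ⇒  CG² = 3/2×(-1/3)² = 1/6
CG = −√(1/6) = -0.408248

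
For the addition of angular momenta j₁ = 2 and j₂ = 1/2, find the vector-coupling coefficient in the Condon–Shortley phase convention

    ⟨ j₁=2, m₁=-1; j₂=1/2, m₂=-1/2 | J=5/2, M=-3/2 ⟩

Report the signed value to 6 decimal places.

√[6·0!4!1!/6! · 1!3!0!1!1!4!] = √(144/5)
  +(−1)^0/∏(0,0,3,0,1,1)! = 1/6  (running 1/6)
⟨..|..⟩ = √(144/5)·(1/6) = +0.894427

+0.894427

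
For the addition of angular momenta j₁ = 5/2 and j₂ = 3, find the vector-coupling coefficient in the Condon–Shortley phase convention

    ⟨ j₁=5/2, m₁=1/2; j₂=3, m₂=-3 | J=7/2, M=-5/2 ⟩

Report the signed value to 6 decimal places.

+0.654654

triangle: 2!*3!*4!/10! = 288/3628800
(j±m)!: 3!*2!*0!*6!*1!*6! = 6220800
prefactor² = (2J+1)*Δ*N² = 27648/7
  k=0: +1/(0!*2!*2!*0!*1!*4!) = 1/96
Σ = 1/96  ⇒  CG² = 27648/7*1/96² = 3/7
CG = +√(3/7) = +0.654654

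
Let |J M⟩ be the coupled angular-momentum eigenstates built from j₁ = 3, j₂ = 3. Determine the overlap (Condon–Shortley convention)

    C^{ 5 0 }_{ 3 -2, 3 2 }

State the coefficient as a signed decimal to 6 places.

√[11·1!5!5!/12! · 1!5!5!1!5!5!] = √(480000/7)
  +(−1)^0/∏(0,1,5,5,0,0)! = 1/14400  (running 1/14400)
  +(−1)^1/∏(1,0,4,4,1,1)! = -1/576  (running -1/600)
⟨..|..⟩ = √(480000/7)·(-1/600) = -0.436436

−√(4/21) ≈ -0.436436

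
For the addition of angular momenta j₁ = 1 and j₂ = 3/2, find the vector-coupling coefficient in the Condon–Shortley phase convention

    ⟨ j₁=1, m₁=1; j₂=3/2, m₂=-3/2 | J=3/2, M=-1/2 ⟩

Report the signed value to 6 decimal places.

triangle: 1!×1!×2!/5! = 2/120
(j±m)!: 2!×0!×0!×3!×1!×2! = 24
prefactor² = (2J+1)×Δ×N² = 8/5
  k=0: +1/(0!×1!×0!×0!×1!×2!) = 1/2
Σ = 1/2  ⇒  CG² = 8/5×1/2² = 2/5
CG = +√(2/5) = +0.632456

+0.632456  (= +√(2/5))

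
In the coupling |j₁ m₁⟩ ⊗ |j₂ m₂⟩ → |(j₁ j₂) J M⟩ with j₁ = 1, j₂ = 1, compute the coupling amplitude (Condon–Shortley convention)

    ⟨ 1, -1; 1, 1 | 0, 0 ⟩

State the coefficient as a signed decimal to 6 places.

+0.577350

√[1·2!0!0!/3! · 0!2!2!0!0!0!] = √(4/3)
  +(−1)^2/∏(2,0,0,0,0,0)! = 1/2  (running 1/2)
⟨..|..⟩ = √(4/3)·(1/2) = +0.577350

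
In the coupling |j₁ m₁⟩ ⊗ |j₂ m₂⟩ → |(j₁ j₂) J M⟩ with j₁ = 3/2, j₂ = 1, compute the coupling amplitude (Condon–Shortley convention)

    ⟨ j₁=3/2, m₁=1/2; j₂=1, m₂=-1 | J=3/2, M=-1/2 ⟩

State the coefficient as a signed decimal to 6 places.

+√(8/15) ≈ +0.730297

j₁+j₂−J=1  J+j₁−j₂=2  J−j₁+j₂=1  j₁+j₂+J+1=5
(j₁±m₁, j₂±m₂, J±M) = (2,1,0,2,1,2)
P² = 8/15
sum k=0..0:
  [0] +1/1 = 1
S = 1
C² = P²·S² = 8/15 ; C = +0.730297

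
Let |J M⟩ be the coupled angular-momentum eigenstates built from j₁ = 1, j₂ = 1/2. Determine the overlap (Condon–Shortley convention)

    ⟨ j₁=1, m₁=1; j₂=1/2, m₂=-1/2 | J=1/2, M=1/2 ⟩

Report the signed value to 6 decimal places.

√[2·1!1!0!/3! · 2!0!0!1!1!0!] = √(2/3)
  +(−1)^0/∏(0,1,0,0,1,0)! = 1  (running 1)
⟨..|..⟩ = √(2/3)·(1) = +0.816497

+√(2/3) = +0.816497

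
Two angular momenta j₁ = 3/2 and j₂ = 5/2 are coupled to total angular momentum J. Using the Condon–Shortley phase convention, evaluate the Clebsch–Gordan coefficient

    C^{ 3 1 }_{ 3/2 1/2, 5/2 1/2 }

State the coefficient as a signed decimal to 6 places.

+0.129099

j₁+j₂−J=1  J+j₁−j₂=2  J−j₁+j₂=4  j₁+j₂+J+1=8
(j₁±m₁, j₂±m₂, J±M) = (2,1,3,2,4,2)
P² = 48/5
sum k=0..1:
  [0] +1/6 = 1/6
  [1] −1/8 = -1/8
S = 1/24
C² = P²·S² = 1/60 ; C = +0.129099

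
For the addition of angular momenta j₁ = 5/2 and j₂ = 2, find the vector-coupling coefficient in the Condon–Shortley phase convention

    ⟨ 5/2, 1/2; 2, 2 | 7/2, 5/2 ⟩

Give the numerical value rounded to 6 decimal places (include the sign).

√[8·1!4!3!/9! · 3!2!4!0!6!1!] = √(4608/7)
  +(−1)^1/∏(1,0,1,3,3,0)! = -1/36  (running -1/36)
⟨..|..⟩ = √(4608/7)·(-1/36) = -0.712697

-0.712697  (= −√(32/63))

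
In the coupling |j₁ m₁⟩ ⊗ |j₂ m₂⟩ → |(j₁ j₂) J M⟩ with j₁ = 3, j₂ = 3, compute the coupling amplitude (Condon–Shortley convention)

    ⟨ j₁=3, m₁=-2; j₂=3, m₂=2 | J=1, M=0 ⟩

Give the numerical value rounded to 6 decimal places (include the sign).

√[3·5!1!1!/8! · 1!5!5!1!1!1!] = √(900/7)
  +(−1)^4/∏(4,1,1,1,0,0)! = 1/24  (running 1/24)
  +(−1)^5/∏(5,0,0,0,1,1)! = -1/120  (running 1/30)
⟨..|..⟩ = √(900/7)·(1/30) = +0.377964

+0.377964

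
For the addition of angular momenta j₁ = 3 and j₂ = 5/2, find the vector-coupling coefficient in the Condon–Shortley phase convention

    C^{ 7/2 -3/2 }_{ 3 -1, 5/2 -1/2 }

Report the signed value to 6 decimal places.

triangle: 2!×4!×3!/10! = 288/3628800
(j±m)!: 2!×4!×2!×3!×2!×5! = 138240
prefactor² = (2J+1)×Δ×N² = 3072/35
  k=0: +1/(0!×2!×4!×2!×0!×1!) = 1/96
  k=1: −1/(1!×1!×3!×1!×1!×2!) = -1/12
  k=2: +1/(2!×0!×2!×0!×2!×3!) = 1/48
Σ = -5/96  ⇒  CG² = 3072/35×(-5/96)² = 5/21
CG = −√(5/21) = -0.487950

−√(5/21) ≈ -0.487950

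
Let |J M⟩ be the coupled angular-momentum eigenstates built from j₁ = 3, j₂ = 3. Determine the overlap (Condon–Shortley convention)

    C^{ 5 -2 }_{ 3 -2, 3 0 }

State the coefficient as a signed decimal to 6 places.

√[11·1!5!5!/12! · 1!5!3!3!3!7!] = √(43200)
  +(−1)^0/∏(0,1,5,3,0,2)! = 1/1440  (running 1/1440)
  +(−1)^1/∏(1,0,4,2,1,3)! = -1/288  (running -1/360)
⟨..|..⟩ = √(43200)·(-1/360) = -0.577350

−√(1/3) = -0.577350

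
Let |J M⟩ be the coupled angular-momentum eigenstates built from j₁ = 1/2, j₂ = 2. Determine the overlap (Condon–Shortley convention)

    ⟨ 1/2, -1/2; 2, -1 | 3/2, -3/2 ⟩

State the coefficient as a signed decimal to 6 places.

√[4·1!0!3!/5! · 0!1!1!3!0!3!] = √(36/5)
  +(−1)^1/∏(1,0,0,0,0,3)! = -1/6  (running -1/6)
⟨..|..⟩ = √(36/5)·(-1/6) = -0.447214

-0.447214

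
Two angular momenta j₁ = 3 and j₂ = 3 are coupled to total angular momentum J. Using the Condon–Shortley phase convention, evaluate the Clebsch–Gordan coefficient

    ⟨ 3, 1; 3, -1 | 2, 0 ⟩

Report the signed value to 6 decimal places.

−√(3/28) = -0.327327

j₁+j₂−J=4  J+j₁−j₂=2  J−j₁+j₂=2  j₁+j₂+J+1=9
(j₁±m₁, j₂±m₂, J±M) = (4,2,2,4,2,2)
P² = 256/21
sum k=0..2:
  [0] +1/96 = 1/96
  [1] −1/6 = -1/6
  [2] +1/16 = 1/16
S = -3/32
C² = P²·S² = 3/28 ; C = -0.327327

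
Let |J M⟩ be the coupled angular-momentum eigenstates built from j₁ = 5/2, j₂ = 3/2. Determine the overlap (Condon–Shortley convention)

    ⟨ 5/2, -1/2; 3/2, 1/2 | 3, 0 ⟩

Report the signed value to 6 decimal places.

-0.447214  (= −√(1/5))

j₁+j₂−J=1  J+j₁−j₂=4  J−j₁+j₂=2  j₁+j₂+J+1=8
(j₁±m₁, j₂±m₂, J±M) = (2,3,2,1,3,3)
P² = 36/5
sum k=0..1:
  [0] +1/12 = 1/12
  [1] −1/4 = -1/4
S = -1/6
C² = P²·S² = 1/5 ; C = -0.447214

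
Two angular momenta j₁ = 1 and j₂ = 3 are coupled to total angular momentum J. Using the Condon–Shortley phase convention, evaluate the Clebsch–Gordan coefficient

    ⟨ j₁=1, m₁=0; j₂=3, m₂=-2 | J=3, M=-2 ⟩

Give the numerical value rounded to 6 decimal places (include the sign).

j₁+j₂−J=1  J+j₁−j₂=1  J−j₁+j₂=5  j₁+j₂+J+1=8
(j₁±m₁, j₂±m₂, J±M) = (1,1,1,5,1,5)
P² = 300
sum k=0..1:
  [0] +1/24 = 1/24
  [1] −1/120 = -1/120
S = 1/30
C² = P²·S² = 1/3 ; C = +0.577350

+√(1/3) = +0.577350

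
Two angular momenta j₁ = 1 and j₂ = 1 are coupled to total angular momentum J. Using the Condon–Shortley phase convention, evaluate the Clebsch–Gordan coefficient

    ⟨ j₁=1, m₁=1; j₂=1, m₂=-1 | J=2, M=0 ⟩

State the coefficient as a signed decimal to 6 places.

+0.408248  (= +√(1/6))

√[5·0!2!2!/5! · 2!0!0!2!2!2!] = √(8/3)
  +(−1)^0/∏(0,0,0,0,2,2)! = 1/4  (running 1/4)
⟨..|..⟩ = √(8/3)·(1/4) = +0.408248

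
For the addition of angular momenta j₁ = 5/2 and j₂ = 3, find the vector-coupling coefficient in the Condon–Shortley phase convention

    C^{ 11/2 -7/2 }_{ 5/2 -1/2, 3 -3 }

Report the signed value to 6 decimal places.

+0.426401  (= +√(2/11))

√[12·0!5!6!/12! · 2!3!0!6!2!9!] = √(149299200/11)
  +(−1)^0/∏(0,0,3,0,2,6)! = 1/8640  (running 1/8640)
⟨..|..⟩ = √(149299200/11)·(1/8640) = +0.426401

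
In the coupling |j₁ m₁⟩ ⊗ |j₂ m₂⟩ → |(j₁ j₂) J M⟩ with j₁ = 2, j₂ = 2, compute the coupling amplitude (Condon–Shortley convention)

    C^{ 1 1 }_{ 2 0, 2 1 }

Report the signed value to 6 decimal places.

+√(3/10) ≈ +0.547723

√[3·3!1!1!/6! · 2!2!3!1!2!0!] = √(6/5)
  +(−1)^2/∏(2,1,0,1,1,0)! = 1/2  (running 1/2)
⟨..|..⟩ = √(6/5)·(1/2) = +0.547723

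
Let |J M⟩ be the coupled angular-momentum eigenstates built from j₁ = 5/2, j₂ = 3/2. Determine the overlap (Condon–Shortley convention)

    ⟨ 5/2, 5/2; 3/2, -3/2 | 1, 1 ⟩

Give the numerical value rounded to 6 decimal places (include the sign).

+√(1/2) = +0.707107

triangle: 3!*2!*0!/6! = 12/720
(j±m)!: 5!*0!*0!*3!*2!*0! = 1440
prefactor² = (2J+1)*Δ*N² = 72
  k=0: +1/(0!*3!*0!*0!*2!*0!) = 1/12
Σ = 1/12  ⇒  CG² = 72*1/12² = 1/2
CG = +√(1/2) = +0.707107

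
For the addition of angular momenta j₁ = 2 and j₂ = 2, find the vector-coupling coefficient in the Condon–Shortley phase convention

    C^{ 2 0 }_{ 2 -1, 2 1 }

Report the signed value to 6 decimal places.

√[5·2!2!2!/7! · 1!3!3!1!2!2!] = √(8/7)
  +(−1)^1/∏(1,1,2,2,0,0)! = -1/4  (running -1/4)
  +(−1)^2/∏(2,0,1,1,1,1)! = 1/2  (running 1/4)
⟨..|..⟩ = √(8/7)·(1/4) = +0.267261

+0.267261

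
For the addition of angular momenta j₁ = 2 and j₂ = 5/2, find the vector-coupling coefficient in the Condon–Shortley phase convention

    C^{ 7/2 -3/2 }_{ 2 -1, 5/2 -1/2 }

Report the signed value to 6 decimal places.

j₁+j₂−J=1  J+j₁−j₂=3  J−j₁+j₂=4  j₁+j₂+J+1=9
(j₁±m₁, j₂±m₂, J±M) = (1,3,2,3,2,5)
P² = 384/7
sum k=0..1:
  [0] +1/24 = 1/24
  [1] −1/12 = -1/12
S = -1/24
C² = P²·S² = 2/21 ; C = -0.308607

-0.308607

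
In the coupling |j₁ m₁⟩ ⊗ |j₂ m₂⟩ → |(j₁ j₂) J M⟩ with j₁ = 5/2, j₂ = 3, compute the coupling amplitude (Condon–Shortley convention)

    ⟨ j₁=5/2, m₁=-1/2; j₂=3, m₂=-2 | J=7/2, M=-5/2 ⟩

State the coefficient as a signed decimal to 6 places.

-0.178174  (= −√(2/63))

triangle: 2!*3!*4!/10! = 288/3628800
(j±m)!: 2!*3!*1!*5!*1!*6! = 1036800
prefactor² = (2J+1)*Δ*N² = 4608/7
  k=0: +1/(0!*2!*3!*1!*0!*3!) = 1/72
  k=1: −1/(1!*1!*2!*0!*1!*4!) = -1/48
Σ = -1/144  ⇒  CG² = 4608/7*(-1/144)² = 2/63
CG = −√(2/63) = -0.178174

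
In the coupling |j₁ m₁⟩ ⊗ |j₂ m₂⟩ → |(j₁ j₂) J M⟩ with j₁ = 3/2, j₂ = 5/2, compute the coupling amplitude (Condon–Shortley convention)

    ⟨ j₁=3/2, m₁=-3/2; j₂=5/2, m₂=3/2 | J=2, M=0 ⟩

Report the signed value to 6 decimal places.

triangle: 2!×1!×3!/7! = 12/5040
(j±m)!: 0!×3!×4!×1!×2!×2! = 576
prefactor² = (2J+1)×Δ×N² = 48/7
  k=2: +1/(2!×0!×1!×2!×0!×1!) = 1/4
Σ = 1/4  ⇒  CG² = 48/7×1/4² = 3/7
CG = +√(3/7) = +0.654654

+0.654654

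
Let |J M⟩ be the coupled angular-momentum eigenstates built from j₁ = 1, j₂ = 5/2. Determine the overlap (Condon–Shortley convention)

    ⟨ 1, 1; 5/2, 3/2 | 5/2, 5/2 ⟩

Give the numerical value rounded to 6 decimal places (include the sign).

j₁+j₂−J=1  J+j₁−j₂=1  J−j₁+j₂=4  j₁+j₂+J+1=7
(j₁±m₁, j₂±m₂, J±M) = (2,0,4,1,5,0)
P² = 1152/7
sum k=0..0:
  [0] +1/24 = 1/24
S = 1/24
C² = P²·S² = 2/7 ; C = +0.534522

+√(2/7) ≈ +0.534522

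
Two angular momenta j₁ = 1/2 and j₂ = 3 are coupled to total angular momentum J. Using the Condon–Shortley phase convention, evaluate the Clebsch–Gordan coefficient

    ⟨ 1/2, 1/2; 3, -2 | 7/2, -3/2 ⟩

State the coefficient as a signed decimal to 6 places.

triangle: 0!*1!*6!/8! = 720/40320
(j±m)!: 1!*0!*1!*5!*2!*5! = 28800
prefactor² = (2J+1)*Δ*N² = 28800/7
  k=0: +1/(0!*0!*0!*1!*1!*5!) = 1/120
Σ = 1/120  ⇒  CG² = 28800/7*1/120² = 2/7
CG = +√(2/7) = +0.534522

+0.534522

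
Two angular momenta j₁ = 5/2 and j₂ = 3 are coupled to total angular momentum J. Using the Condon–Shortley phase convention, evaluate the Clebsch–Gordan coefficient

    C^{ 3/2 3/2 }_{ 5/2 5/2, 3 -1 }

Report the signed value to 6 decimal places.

+√(1/14) ≈ +0.267261

j₁+j₂−J=4  J+j₁−j₂=1  J−j₁+j₂=2  j₁+j₂+J+1=8
(j₁±m₁, j₂±m₂, J±M) = (5,0,2,4,3,0)
P² = 1152/7
sum k=0..0:
  [0] +1/48 = 1/48
S = 1/48
C² = P²·S² = 1/14 ; C = +0.267261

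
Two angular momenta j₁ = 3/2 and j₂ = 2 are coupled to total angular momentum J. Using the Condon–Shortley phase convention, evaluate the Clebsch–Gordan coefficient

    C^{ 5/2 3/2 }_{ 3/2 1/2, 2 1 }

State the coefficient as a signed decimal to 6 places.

-0.169031

√[6·1!2!3!/7! · 2!1!3!1!4!1!] = √(144/35)
  +(−1)^0/∏(0,1,1,3,1,0)! = 1/6  (running 1/6)
  +(−1)^1/∏(1,0,0,2,2,1)! = -1/4  (running -1/12)
⟨..|..⟩ = √(144/35)·(-1/12) = -0.169031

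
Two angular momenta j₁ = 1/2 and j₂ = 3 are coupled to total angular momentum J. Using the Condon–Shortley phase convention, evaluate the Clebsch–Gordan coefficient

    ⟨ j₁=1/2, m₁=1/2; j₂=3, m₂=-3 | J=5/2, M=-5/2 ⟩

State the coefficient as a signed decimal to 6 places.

+0.925820

√[6·1!0!5!/7! · 1!0!0!6!0!5!] = √(86400/7)
  +(−1)^0/∏(0,1,0,0,0,5)! = 1/120  (running 1/120)
⟨..|..⟩ = √(86400/7)·(1/120) = +0.925820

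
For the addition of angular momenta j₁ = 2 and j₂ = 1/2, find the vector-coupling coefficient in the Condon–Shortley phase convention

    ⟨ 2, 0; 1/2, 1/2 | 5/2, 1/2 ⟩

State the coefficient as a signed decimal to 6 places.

√[6·0!4!1!/6! · 2!2!1!0!3!2!] = √(48/5)
  +(−1)^0/∏(0,0,2,1,2,0)! = 1/4  (running 1/4)
⟨..|..⟩ = √(48/5)·(1/4) = +0.774597

+√(3/5) ≈ +0.774597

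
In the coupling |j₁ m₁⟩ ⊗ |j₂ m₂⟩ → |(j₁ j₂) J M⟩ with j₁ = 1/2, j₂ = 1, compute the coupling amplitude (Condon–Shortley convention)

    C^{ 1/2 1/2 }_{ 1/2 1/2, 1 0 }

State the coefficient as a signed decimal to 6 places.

triangle: 1!×0!×1!/3! = 1/6
(j±m)!: 1!×0!×1!×1!×1!×0! = 1
prefactor² = (2J+1)×Δ×N² = 1/3
  k=0: +1/(0!×1!×0!×1!×0!×0!) = 1
Σ = 1  ⇒  CG² = 1/3×1² = 1/3
CG = +√(1/3) = +0.577350

+√(1/3) = +0.577350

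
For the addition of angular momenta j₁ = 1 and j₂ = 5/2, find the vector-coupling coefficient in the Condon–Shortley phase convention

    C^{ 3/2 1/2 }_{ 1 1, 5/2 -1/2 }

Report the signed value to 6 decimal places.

+0.447214  (= +√(1/5))

√[4·2!0!3!/6! · 2!0!2!3!2!1!] = √(16/5)
  +(−1)^0/∏(0,2,0,2,0,1)! = 1/4  (running 1/4)
⟨..|..⟩ = √(16/5)·(1/4) = +0.447214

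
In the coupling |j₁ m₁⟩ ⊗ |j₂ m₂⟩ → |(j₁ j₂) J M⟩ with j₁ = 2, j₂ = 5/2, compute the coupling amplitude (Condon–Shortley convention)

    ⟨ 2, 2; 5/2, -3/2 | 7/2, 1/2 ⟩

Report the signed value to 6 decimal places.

j₁+j₂−J=1  J+j₁−j₂=3  J−j₁+j₂=4  j₁+j₂+J+1=9
(j₁±m₁, j₂±m₂, J±M) = (4,0,1,4,4,3)
P² = 9216/35
sum k=0..0:
  [0] +1/36 = 1/36
S = 1/36
C² = P²·S² = 64/315 ; C = +0.450749

+√(64/315) ≈ +0.450749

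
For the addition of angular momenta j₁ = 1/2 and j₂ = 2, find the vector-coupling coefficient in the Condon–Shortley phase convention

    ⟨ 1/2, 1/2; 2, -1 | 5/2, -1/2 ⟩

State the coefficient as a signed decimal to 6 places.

+√(2/5) = +0.632456

j₁+j₂−J=0  J+j₁−j₂=1  J−j₁+j₂=4  j₁+j₂+J+1=6
(j₁±m₁, j₂±m₂, J±M) = (1,0,1,3,2,3)
P² = 72/5
sum k=0..0:
  [0] +1/6 = 1/6
S = 1/6
C² = P²·S² = 2/5 ; C = +0.632456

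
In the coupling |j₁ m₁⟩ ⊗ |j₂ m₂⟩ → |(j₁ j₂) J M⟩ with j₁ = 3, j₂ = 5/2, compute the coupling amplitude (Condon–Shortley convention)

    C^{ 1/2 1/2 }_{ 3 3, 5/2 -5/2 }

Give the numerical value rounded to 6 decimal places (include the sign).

+0.534522  (= +√(2/7))

√[2·5!1!0!/7! · 6!0!0!5!1!0!] = √(28800/7)
  +(−1)^0/∏(0,5,0,0,1,0)! = 1/120  (running 1/120)
⟨..|..⟩ = √(28800/7)·(1/120) = +0.534522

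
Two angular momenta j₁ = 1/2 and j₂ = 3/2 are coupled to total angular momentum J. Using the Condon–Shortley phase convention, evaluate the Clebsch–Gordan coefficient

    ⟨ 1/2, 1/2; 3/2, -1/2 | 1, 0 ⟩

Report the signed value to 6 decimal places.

+√(1/2) ≈ +0.707107

√[3·1!0!2!/4! · 1!0!1!2!1!1!] = √(1/2)
  +(−1)^0/∏(0,1,0,1,0,1)! = 1  (running 1)
⟨..|..⟩ = √(1/2)·(1) = +0.707107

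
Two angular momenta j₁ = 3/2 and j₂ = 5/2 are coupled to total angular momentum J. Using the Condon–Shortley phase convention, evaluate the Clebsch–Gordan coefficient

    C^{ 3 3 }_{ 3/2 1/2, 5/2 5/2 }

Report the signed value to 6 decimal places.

j₁+j₂−J=1  J+j₁−j₂=2  J−j₁+j₂=4  j₁+j₂+J+1=8
(j₁±m₁, j₂±m₂, J±M) = (2,1,5,0,6,0)
P² = 1440
sum k=1..1:
  [1] −1/48 = -1/48
S = -1/48
C² = P²·S² = 5/8 ; C = -0.790569

-0.790569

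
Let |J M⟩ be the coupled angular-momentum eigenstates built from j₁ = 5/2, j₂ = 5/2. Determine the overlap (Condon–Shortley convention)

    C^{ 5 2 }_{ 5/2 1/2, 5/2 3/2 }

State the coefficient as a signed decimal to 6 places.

√[11·0!5!5!/11! · 3!2!4!1!7!3!] = √(34560)
  +(−1)^0/∏(0,0,2,4,3,1)! = 1/288  (running 1/288)
⟨..|..⟩ = √(34560)·(1/288) = +0.645497

+√(5/12) ≈ +0.645497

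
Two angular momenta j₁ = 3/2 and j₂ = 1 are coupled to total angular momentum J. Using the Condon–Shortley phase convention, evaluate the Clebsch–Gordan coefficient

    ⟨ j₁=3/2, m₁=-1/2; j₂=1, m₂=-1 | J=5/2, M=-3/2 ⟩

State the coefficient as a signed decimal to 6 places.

√[6·0!3!2!/6! · 1!2!0!2!1!4!] = √(48/5)
  +(−1)^0/∏(0,0,2,0,1,2)! = 1/4  (running 1/4)
⟨..|..⟩ = √(48/5)·(1/4) = +0.774597

+0.774597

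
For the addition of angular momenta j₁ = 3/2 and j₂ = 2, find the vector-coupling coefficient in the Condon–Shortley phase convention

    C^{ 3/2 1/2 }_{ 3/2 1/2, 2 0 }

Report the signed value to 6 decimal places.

√[4·2!1!2!/6! · 2!1!2!2!2!1!] = √(16/45)
  +(−1)^0/∏(0,2,1,2,0,0)! = 1/4  (running 1/4)
  +(−1)^1/∏(1,1,0,1,1,1)! = -1  (running -3/4)
⟨..|..⟩ = √(16/45)·(-3/4) = -0.447214

−√(1/5) ≈ -0.447214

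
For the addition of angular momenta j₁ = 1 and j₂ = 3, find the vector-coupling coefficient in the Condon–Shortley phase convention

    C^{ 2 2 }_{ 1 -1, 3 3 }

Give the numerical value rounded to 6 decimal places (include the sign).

+0.845154

√[5·2!0!4!/7! · 0!2!6!0!4!0!] = √(11520/7)
  +(−1)^2/∏(2,0,0,4,0,0)! = 1/48  (running 1/48)
⟨..|..⟩ = √(11520/7)·(1/48) = +0.845154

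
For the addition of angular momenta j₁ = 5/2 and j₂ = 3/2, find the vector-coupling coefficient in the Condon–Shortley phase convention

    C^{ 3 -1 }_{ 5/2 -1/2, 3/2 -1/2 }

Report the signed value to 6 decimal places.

+0.129099

j₁+j₂−J=1  J+j₁−j₂=4  J−j₁+j₂=2  j₁+j₂+J+1=8
(j₁±m₁, j₂±m₂, J±M) = (2,3,1,2,2,4)
P² = 48/5
sum k=0..1:
  [0] +1/6 = 1/6
  [1] −1/8 = -1/8
S = 1/24
C² = P²·S² = 1/60 ; C = +0.129099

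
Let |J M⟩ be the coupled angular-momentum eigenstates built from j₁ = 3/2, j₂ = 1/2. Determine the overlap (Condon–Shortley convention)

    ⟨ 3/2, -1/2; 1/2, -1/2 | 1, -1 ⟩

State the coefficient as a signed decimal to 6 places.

√[3·1!2!0!/4! · 1!2!0!1!0!2!] = √(1)
  +(−1)^0/∏(0,1,2,0,0,0)! = 1/2  (running 1/2)
⟨..|..⟩ = √(1)·(1/2) = +0.500000

+0.500000  (= +√(1/4))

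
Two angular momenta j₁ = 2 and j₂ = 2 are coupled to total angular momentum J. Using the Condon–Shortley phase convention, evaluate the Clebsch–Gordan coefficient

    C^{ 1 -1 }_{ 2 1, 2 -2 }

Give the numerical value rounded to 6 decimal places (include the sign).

+√(1/5) = +0.447214

j₁+j₂−J=3  J+j₁−j₂=1  J−j₁+j₂=1  j₁+j₂+J+1=6
(j₁±m₁, j₂±m₂, J±M) = (3,1,0,4,0,2)
P² = 36/5
sum k=0..0:
  [0] +1/6 = 1/6
S = 1/6
C² = P²·S² = 1/5 ; C = +0.447214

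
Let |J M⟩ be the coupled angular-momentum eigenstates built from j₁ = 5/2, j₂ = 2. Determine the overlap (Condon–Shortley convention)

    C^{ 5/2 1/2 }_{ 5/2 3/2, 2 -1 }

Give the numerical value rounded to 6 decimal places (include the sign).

+√(6/35) = +0.414039

√[6·2!3!2!/8! · 4!1!1!3!3!2!] = √(216/35)
  +(−1)^0/∏(0,2,1,1,2,1)! = 1/4  (running 1/4)
  +(−1)^1/∏(1,1,0,0,3,2)! = -1/12  (running 1/6)
⟨..|..⟩ = √(216/35)·(1/6) = +0.414039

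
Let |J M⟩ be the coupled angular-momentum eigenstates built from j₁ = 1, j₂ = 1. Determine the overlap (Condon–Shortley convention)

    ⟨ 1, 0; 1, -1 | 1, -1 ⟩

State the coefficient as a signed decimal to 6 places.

j₁+j₂−J=1  J+j₁−j₂=1  J−j₁+j₂=1  j₁+j₂+J+1=4
(j₁±m₁, j₂±m₂, J±M) = (1,1,0,2,0,2)
P² = 1/2
sum k=0..0:
  [0] +1/1 = 1
S = 1
C² = P²·S² = 1/2 ; C = +0.707107

+0.707107  (= +√(1/2))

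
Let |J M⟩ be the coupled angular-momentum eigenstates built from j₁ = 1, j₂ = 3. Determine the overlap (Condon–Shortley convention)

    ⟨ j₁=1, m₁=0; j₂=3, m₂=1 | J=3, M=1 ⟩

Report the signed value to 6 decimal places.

-0.288675  (= −√(1/12))

triangle: 1!×1!×5!/8! = 120/40320
(j±m)!: 1!×1!×4!×2!×4!×2! = 2304
prefactor² = (2J+1)×Δ×N² = 48
  k=0: +1/(0!×1!×1!×4!×0!×1!) = 1/24
  k=1: −1/(1!×0!×0!×3!×1!×2!) = -1/12
Σ = -1/24  ⇒  CG² = 48×(-1/24)² = 1/12
CG = −√(1/12) = -0.288675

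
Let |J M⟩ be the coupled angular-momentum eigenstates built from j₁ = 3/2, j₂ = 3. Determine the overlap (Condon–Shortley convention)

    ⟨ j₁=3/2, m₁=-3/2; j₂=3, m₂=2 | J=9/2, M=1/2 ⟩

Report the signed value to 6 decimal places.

√[10·0!3!6!/10! · 0!3!5!1!5!4!] = √(172800/7)
  +(−1)^0/∏(0,0,3,5,0,1)! = 1/720  (running 1/720)
⟨..|..⟩ = √(172800/7)·(1/720) = +0.218218

+0.218218  (= +√(1/21))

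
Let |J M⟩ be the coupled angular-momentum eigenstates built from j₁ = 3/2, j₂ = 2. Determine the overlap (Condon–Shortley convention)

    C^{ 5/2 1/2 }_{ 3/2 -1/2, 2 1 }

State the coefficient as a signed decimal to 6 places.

-0.597614  (= −√(5/14))

triangle: 1!×2!×3!/7! = 12/5040
(j±m)!: 1!×2!×3!×1!×3!×2! = 144
prefactor² = (2J+1)×Δ×N² = 72/35
  k=0: +1/(0!×1!×2!×3!×0!×0!) = 1/12
  k=1: −1/(1!×0!×1!×2!×1!×1!) = -1/2
Σ = -5/12  ⇒  CG² = 72/35×(-5/12)² = 5/14
CG = −√(5/14) = -0.597614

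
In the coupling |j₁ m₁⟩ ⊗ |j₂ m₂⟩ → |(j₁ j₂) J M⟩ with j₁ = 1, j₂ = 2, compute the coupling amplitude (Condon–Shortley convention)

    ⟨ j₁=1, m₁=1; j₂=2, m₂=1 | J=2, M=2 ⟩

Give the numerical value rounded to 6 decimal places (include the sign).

+0.577350

√[5·1!1!3!/6! · 2!0!3!1!4!0!] = √(12)
  +(−1)^0/∏(0,1,0,3,1,0)! = 1/6  (running 1/6)
⟨..|..⟩ = √(12)·(1/6) = +0.577350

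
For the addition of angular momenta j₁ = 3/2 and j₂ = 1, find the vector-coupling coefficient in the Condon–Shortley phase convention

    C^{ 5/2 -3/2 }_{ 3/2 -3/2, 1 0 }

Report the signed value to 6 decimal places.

√[6·0!3!2!/6! · 0!3!1!1!1!4!] = √(72/5)
  +(−1)^0/∏(0,0,3,1,0,1)! = 1/6  (running 1/6)
⟨..|..⟩ = √(72/5)·(1/6) = +0.632456

+√(2/5) = +0.632456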